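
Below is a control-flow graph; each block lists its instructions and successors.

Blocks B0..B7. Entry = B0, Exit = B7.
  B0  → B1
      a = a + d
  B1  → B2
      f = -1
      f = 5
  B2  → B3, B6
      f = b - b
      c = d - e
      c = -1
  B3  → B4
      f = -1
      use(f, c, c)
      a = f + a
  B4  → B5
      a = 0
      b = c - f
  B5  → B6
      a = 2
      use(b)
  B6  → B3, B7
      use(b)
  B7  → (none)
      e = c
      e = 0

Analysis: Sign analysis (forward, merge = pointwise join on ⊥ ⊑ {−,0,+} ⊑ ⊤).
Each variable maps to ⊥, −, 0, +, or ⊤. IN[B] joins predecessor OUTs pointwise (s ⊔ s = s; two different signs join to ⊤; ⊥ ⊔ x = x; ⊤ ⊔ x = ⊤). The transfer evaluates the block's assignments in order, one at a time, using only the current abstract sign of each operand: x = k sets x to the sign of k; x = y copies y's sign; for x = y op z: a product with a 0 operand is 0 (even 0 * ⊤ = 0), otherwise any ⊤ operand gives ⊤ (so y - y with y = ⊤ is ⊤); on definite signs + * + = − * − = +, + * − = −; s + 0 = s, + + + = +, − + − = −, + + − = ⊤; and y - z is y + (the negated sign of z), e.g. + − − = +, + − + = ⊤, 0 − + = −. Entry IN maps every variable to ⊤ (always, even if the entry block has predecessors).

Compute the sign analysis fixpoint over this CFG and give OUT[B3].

Answer: {a: ⊤, b: ⊤, c: -, d: ⊤, e: ⊤, f: -}

Derivation:
Converged values:
  B0:   IN=(all ⊤)   OUT=(all ⊤)
  B1:   IN=(all ⊤)   OUT={f:+; rest ⊤}
  B2:   IN={f:+; rest ⊤}   OUT={c:-; rest ⊤}
  B3:   IN={c:-; rest ⊤}   OUT={c:-, f:-; rest ⊤}
  B4:   IN={c:-, f:-; rest ⊤}   OUT={a:0, c:-, f:-; rest ⊤}
  B5:   IN={a:0, c:-, f:-; rest ⊤}   OUT={a:+, c:-, f:-; rest ⊤}
  B6:   IN={c:-; rest ⊤}   OUT={c:-; rest ⊤}
  B7:   IN={c:-; rest ⊤}   OUT={c:-, e:0; rest ⊤}

Merge at B3: IN[B3] = OUT[B2] ⊔ OUT[B6] = {a: ⊤, b: ⊤, c: -, d: ⊤, e: ⊤, f: ⊤}
Applying B3's transfer function to that IN value gives OUT[B3] (row B3 above).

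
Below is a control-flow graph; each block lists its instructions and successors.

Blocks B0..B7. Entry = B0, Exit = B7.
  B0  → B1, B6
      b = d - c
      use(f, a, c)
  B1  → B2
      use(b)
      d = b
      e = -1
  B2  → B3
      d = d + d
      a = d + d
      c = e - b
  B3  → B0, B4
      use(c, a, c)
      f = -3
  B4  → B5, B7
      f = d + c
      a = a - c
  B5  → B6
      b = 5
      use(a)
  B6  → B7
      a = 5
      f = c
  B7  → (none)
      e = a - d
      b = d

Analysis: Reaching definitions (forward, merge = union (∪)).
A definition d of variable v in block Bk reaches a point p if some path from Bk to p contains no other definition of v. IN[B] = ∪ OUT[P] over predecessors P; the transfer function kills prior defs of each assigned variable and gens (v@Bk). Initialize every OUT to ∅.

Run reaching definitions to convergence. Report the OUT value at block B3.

Answer: {a@B2, b@B0, c@B2, d@B2, e@B1, f@B3}

Working:
Fixpoint table:
  B0: | IN={a@B2, b@B0, c@B2, d@B2, e@B1, f@B3} | OUT={a@B2, b@B0, c@B2, d@B2, e@B1, f@B3}
  B1: | IN={a@B2, b@B0, c@B2, d@B2, e@B1, f@B3} | OUT={a@B2, b@B0, c@B2, d@B1, e@B1, f@B3}
  B2: | IN={a@B2, b@B0, c@B2, d@B1, e@B1, f@B3} | OUT={a@B2, b@B0, c@B2, d@B2, e@B1, f@B3}
  B3: | IN={a@B2, b@B0, c@B2, d@B2, e@B1, f@B3} | OUT={a@B2, b@B0, c@B2, d@B2, e@B1, f@B3}
  B4: | IN={a@B2, b@B0, c@B2, d@B2, e@B1, f@B3} | OUT={a@B4, b@B0, c@B2, d@B2, e@B1, f@B4}
  B5: | IN={a@B4, b@B0, c@B2, d@B2, e@B1, f@B4} | OUT={a@B4, b@B5, c@B2, d@B2, e@B1, f@B4}
  B6: | IN={a@B2, a@B4, b@B0, b@B5, c@B2, d@B2, e@B1, f@B3, f@B4} | OUT={a@B6, b@B0, b@B5, c@B2, d@B2, e@B1, f@B6}
  B7: | IN={a@B4, a@B6, b@B0, b@B5, c@B2, d@B2, e@B1, f@B4, f@B6} | OUT={a@B4, a@B6, b@B7, c@B2, d@B2, e@B7, f@B4, f@B6}

Merge at B3: IN[B3] = OUT[B2] = {a@B2, b@B0, c@B2, d@B2, e@B1, f@B3}
Applying B3's transfer function to that IN value gives OUT[B3] (row B3 above).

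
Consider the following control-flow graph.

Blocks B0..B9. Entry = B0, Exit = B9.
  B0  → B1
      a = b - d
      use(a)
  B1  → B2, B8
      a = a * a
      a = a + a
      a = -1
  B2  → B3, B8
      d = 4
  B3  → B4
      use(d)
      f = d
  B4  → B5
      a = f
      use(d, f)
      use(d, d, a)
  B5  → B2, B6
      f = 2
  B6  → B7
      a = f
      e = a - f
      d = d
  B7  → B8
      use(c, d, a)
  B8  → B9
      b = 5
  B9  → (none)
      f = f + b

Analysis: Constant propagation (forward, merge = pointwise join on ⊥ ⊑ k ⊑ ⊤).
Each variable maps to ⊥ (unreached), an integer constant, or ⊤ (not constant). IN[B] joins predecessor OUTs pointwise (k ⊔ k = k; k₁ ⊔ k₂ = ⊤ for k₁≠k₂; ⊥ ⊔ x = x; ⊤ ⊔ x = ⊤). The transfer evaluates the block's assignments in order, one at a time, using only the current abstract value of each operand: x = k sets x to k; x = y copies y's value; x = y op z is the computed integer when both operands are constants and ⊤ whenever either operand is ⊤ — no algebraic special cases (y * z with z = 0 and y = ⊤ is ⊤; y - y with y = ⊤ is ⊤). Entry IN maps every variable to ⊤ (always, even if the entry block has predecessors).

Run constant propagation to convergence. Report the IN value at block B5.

Answer: {a: 4, b: ⊤, c: ⊤, d: 4, e: ⊤, f: 4}

Derivation:
Per-block solution:
  B0:  IN=(all ⊤)  OUT=(all ⊤)
  B1:  IN=(all ⊤)  OUT={a:-1; rest ⊤}
  B2:  IN=(all ⊤)  OUT={d:4; rest ⊤}
  B3:  IN={d:4; rest ⊤}  OUT={d:4, f:4; rest ⊤}
  B4:  IN={d:4, f:4; rest ⊤}  OUT={a:4, d:4, f:4; rest ⊤}
  B5:  IN={a:4, d:4, f:4; rest ⊤}  OUT={a:4, d:4, f:2; rest ⊤}
  B6:  IN={a:4, d:4, f:2; rest ⊤}  OUT={a:2, d:4, e:0, f:2; rest ⊤}
  B7:  IN={a:2, d:4, e:0, f:2; rest ⊤}  OUT={a:2, d:4, e:0, f:2; rest ⊤}
  B8:  IN=(all ⊤)  OUT={b:5; rest ⊤}
  B9:  IN={b:5; rest ⊤}  OUT={b:5; rest ⊤}

Merge at B5: IN[B5] = OUT[B4] = {a: 4, b: ⊤, c: ⊤, d: 4, e: ⊤, f: 4}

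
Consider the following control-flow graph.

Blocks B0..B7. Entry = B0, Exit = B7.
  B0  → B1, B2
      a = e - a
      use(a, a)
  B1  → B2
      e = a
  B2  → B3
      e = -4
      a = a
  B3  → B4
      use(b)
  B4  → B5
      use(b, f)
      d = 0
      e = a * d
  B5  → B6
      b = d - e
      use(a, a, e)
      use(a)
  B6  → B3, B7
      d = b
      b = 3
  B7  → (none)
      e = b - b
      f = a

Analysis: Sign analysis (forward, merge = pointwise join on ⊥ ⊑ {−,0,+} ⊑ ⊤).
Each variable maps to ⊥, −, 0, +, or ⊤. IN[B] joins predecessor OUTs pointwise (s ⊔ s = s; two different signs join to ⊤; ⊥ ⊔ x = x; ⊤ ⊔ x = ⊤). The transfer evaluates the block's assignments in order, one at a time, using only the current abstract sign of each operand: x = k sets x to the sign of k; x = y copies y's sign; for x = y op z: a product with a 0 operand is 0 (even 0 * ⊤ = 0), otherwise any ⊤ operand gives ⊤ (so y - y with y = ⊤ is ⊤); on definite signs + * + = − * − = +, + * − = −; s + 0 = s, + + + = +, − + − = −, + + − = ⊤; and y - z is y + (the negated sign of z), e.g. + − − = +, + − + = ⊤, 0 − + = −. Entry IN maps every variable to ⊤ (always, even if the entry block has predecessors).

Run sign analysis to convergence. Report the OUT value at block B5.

Answer: {a: ⊤, b: 0, c: ⊤, d: 0, e: 0, f: ⊤}

Derivation:
Fixpoint table:
  B0: | IN=(all ⊤) | OUT=(all ⊤)
  B1: | IN=(all ⊤) | OUT=(all ⊤)
  B2: | IN=(all ⊤) | OUT={e:-; rest ⊤}
  B3: | IN=(all ⊤) | OUT=(all ⊤)
  B4: | IN=(all ⊤) | OUT={d:0, e:0; rest ⊤}
  B5: | IN={d:0, e:0; rest ⊤} | OUT={b:0, d:0, e:0; rest ⊤}
  B6: | IN={b:0, d:0, e:0; rest ⊤} | OUT={b:+, d:0, e:0; rest ⊤}
  B7: | IN={b:+, d:0, e:0; rest ⊤} | OUT={b:+, d:0; rest ⊤}

Merge at B5: IN[B5] = OUT[B4] = {a: ⊤, b: ⊤, c: ⊤, d: 0, e: 0, f: ⊤}
Applying B5's transfer function to that IN value gives OUT[B5] (row B5 above).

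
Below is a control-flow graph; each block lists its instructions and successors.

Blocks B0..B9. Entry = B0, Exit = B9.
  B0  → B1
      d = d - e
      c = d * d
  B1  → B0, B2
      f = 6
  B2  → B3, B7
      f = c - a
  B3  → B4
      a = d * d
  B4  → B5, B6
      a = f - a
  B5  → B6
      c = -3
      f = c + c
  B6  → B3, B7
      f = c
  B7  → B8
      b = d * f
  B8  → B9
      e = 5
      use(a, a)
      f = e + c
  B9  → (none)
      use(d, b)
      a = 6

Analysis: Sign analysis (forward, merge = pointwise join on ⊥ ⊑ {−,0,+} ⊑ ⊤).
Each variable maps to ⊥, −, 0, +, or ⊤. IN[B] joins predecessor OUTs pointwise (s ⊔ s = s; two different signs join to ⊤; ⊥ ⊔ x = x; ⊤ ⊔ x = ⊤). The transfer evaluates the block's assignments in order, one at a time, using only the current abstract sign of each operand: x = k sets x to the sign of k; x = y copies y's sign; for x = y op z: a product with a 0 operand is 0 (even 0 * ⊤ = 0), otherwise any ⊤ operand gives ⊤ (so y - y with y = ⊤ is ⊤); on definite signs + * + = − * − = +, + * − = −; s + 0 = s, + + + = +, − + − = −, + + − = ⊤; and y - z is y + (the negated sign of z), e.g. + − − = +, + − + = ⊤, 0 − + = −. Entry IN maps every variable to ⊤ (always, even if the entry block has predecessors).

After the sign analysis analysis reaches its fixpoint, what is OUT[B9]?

Fixpoint table:
  B0:   IN=(all ⊤)   OUT=(all ⊤)
  B1:   IN=(all ⊤)   OUT={f:+; rest ⊤}
  B2:   IN={f:+; rest ⊤}   OUT=(all ⊤)
  B3:   IN=(all ⊤)   OUT=(all ⊤)
  B4:   IN=(all ⊤)   OUT=(all ⊤)
  B5:   IN=(all ⊤)   OUT={c:-, f:-; rest ⊤}
  B6:   IN=(all ⊤)   OUT=(all ⊤)
  B7:   IN=(all ⊤)   OUT=(all ⊤)
  B8:   IN=(all ⊤)   OUT={e:+; rest ⊤}
  B9:   IN={e:+; rest ⊤}   OUT={a:+, e:+; rest ⊤}

Merge at B9: IN[B9] = OUT[B8] = {a: ⊤, b: ⊤, c: ⊤, d: ⊤, e: +, f: ⊤}
Applying B9's transfer function to that IN value gives OUT[B9] (row B9 above).

Answer: {a: +, b: ⊤, c: ⊤, d: ⊤, e: +, f: ⊤}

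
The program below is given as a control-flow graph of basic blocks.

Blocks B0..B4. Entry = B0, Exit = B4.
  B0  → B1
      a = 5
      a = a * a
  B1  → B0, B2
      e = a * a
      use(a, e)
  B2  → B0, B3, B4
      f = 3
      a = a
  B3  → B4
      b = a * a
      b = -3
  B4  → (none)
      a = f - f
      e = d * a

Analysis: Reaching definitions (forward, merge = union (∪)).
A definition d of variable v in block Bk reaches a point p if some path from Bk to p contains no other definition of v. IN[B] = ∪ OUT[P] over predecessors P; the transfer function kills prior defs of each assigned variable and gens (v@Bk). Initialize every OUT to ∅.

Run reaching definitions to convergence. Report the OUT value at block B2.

Answer: {a@B2, e@B1, f@B2}

Derivation:
Fixpoint table:
  B0:  IN={a@B0, a@B2, e@B1, f@B2}  OUT={a@B0, e@B1, f@B2}
  B1:  IN={a@B0, e@B1, f@B2}  OUT={a@B0, e@B1, f@B2}
  B2:  IN={a@B0, e@B1, f@B2}  OUT={a@B2, e@B1, f@B2}
  B3:  IN={a@B2, e@B1, f@B2}  OUT={a@B2, b@B3, e@B1, f@B2}
  B4:  IN={a@B2, b@B3, e@B1, f@B2}  OUT={a@B4, b@B3, e@B4, f@B2}

Merge at B2: IN[B2] = OUT[B1] = {a@B0, e@B1, f@B2}
Applying B2's transfer function to that IN value gives OUT[B2] (row B2 above).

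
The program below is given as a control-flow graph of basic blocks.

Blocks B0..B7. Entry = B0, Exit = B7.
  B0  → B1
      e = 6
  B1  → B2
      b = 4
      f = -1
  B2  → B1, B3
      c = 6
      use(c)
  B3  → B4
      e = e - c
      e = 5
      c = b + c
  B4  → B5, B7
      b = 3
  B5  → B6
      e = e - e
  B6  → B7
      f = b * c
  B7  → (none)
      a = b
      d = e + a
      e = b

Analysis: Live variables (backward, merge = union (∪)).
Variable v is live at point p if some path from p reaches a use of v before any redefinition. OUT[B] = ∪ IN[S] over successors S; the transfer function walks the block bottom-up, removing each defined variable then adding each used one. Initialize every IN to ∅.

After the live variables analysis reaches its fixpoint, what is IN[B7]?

Fixpoint table:
  B0:  IN={}  OUT={e}
  B1:  IN={e}  OUT={b, e}
  B2:  IN={b, e}  OUT={b, c, e}
  B3:  IN={b, c, e}  OUT={c, e}
  B4:  IN={c, e}  OUT={b, c, e}
  B5:  IN={b, c, e}  OUT={b, c, e}
  B6:  IN={b, c, e}  OUT={b, e}
  B7:  IN={b, e}  OUT={}

B7 is the boundary node: OUT[B7] = {}
Applying B7's transfer function to that OUT value gives IN[B7] (row B7 above).

Answer: {b, e}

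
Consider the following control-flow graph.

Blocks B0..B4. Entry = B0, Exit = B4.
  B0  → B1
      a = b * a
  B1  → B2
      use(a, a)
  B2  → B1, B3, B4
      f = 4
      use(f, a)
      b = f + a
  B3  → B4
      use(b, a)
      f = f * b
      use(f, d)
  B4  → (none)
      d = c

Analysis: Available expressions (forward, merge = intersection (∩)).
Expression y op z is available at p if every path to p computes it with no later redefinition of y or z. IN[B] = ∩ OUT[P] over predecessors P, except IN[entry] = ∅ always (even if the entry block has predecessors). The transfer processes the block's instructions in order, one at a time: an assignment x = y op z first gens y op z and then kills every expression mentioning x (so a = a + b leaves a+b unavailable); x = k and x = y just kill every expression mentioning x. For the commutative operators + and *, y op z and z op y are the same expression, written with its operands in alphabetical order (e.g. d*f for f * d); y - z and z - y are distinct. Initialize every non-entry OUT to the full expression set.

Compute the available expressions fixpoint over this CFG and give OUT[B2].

Fixpoint table:
  B0: | IN={} | OUT={}
  B1: | IN={} | OUT={}
  B2: | IN={} | OUT={a+f}
  B3: | IN={a+f} | OUT={}
  B4: | IN={} | OUT={}

Merge at B2: IN[B2] = OUT[B1] = {}
Applying B2's transfer function to that IN value gives OUT[B2] (row B2 above).

Answer: {a+f}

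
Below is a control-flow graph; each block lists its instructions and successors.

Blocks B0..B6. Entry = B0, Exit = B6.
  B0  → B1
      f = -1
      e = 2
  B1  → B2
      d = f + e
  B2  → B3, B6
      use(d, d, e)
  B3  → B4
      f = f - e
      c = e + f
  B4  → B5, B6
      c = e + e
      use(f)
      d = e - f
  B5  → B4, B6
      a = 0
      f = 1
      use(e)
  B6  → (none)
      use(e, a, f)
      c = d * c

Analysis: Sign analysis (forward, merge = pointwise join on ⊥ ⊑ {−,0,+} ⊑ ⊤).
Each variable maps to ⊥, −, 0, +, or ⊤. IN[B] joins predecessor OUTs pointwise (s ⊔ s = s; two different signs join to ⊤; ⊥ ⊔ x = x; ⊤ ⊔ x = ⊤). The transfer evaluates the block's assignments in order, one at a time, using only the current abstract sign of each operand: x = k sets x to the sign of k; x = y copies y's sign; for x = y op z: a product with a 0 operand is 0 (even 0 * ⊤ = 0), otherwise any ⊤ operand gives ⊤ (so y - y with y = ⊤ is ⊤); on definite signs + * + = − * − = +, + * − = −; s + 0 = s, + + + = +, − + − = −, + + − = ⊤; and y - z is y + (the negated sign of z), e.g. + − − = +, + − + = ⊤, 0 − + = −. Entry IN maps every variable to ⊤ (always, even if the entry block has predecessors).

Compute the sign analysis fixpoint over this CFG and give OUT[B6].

Answer: {a: ⊤, b: ⊤, c: ⊤, d: ⊤, e: +, f: ⊤}

Derivation:
Converged values:
  B0: | IN=(all ⊤) | OUT={e:+, f:-; rest ⊤}
  B1: | IN={e:+, f:-; rest ⊤} | OUT={e:+, f:-; rest ⊤}
  B2: | IN={e:+, f:-; rest ⊤} | OUT={e:+, f:-; rest ⊤}
  B3: | IN={e:+, f:-; rest ⊤} | OUT={e:+, f:-; rest ⊤}
  B4: | IN={e:+; rest ⊤} | OUT={c:+, e:+; rest ⊤}
  B5: | IN={c:+, e:+; rest ⊤} | OUT={a:0, c:+, e:+, f:+; rest ⊤}
  B6: | IN={e:+; rest ⊤} | OUT={e:+; rest ⊤}

Merge at B6: IN[B6] = OUT[B2] ⊔ OUT[B4] ⊔ OUT[B5] = {a: ⊤, b: ⊤, c: ⊤, d: ⊤, e: +, f: ⊤}
Applying B6's transfer function to that IN value gives OUT[B6] (row B6 above).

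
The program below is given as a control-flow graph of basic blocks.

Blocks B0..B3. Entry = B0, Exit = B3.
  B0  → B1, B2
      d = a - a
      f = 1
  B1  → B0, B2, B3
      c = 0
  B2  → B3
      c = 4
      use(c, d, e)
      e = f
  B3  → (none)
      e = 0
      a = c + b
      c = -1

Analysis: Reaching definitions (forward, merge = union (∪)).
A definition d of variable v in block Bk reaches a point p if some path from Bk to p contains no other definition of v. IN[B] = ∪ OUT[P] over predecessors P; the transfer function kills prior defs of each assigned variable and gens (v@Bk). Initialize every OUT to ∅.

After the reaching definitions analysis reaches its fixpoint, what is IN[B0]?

Answer: {c@B1, d@B0, f@B0}

Working:
Fixpoint table:
  B0:   IN={c@B1, d@B0, f@B0}   OUT={c@B1, d@B0, f@B0}
  B1:   IN={c@B1, d@B0, f@B0}   OUT={c@B1, d@B0, f@B0}
  B2:   IN={c@B1, d@B0, f@B0}   OUT={c@B2, d@B0, e@B2, f@B0}
  B3:   IN={c@B1, c@B2, d@B0, e@B2, f@B0}   OUT={a@B3, c@B3, d@B0, e@B3, f@B0}

Merge at B0 (entry node, so the boundary value {} is joined with the incoming edge(s)): IN[B0] = {} ⊔ OUT[B1] = {c@B1, d@B0, f@B0}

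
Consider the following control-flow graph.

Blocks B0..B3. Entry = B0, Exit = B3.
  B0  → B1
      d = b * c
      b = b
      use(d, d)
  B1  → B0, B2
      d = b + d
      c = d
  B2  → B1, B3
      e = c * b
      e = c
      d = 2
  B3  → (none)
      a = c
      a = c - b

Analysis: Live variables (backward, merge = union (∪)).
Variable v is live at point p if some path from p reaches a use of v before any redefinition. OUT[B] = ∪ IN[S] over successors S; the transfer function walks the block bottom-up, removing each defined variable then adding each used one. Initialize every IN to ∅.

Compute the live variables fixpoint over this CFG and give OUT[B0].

Per-block solution:
  B0:   IN={b, c}   OUT={b, d}
  B1:   IN={b, d}   OUT={b, c}
  B2:   IN={b, c}   OUT={b, c, d}
  B3:   IN={b, c}   OUT={}

Merge at B0: OUT[B0] = IN[B1] = {b, d}

Answer: {b, d}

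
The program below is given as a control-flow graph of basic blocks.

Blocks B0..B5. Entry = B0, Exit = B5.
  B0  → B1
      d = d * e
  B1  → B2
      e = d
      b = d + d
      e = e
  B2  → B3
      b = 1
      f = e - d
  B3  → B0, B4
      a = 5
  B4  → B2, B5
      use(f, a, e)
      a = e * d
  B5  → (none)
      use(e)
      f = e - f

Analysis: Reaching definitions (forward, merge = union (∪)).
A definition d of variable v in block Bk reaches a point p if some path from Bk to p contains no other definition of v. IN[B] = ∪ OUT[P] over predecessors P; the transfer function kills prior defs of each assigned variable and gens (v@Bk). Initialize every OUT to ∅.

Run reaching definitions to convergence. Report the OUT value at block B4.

Answer: {a@B4, b@B2, d@B0, e@B1, f@B2}

Derivation:
Converged values:
  B0:  IN={a@B3, b@B2, d@B0, e@B1, f@B2}  OUT={a@B3, b@B2, d@B0, e@B1, f@B2}
  B1:  IN={a@B3, b@B2, d@B0, e@B1, f@B2}  OUT={a@B3, b@B1, d@B0, e@B1, f@B2}
  B2:  IN={a@B3, a@B4, b@B1, b@B2, d@B0, e@B1, f@B2}  OUT={a@B3, a@B4, b@B2, d@B0, e@B1, f@B2}
  B3:  IN={a@B3, a@B4, b@B2, d@B0, e@B1, f@B2}  OUT={a@B3, b@B2, d@B0, e@B1, f@B2}
  B4:  IN={a@B3, b@B2, d@B0, e@B1, f@B2}  OUT={a@B4, b@B2, d@B0, e@B1, f@B2}
  B5:  IN={a@B4, b@B2, d@B0, e@B1, f@B2}  OUT={a@B4, b@B2, d@B0, e@B1, f@B5}

Merge at B4: IN[B4] = OUT[B3] = {a@B3, b@B2, d@B0, e@B1, f@B2}
Applying B4's transfer function to that IN value gives OUT[B4] (row B4 above).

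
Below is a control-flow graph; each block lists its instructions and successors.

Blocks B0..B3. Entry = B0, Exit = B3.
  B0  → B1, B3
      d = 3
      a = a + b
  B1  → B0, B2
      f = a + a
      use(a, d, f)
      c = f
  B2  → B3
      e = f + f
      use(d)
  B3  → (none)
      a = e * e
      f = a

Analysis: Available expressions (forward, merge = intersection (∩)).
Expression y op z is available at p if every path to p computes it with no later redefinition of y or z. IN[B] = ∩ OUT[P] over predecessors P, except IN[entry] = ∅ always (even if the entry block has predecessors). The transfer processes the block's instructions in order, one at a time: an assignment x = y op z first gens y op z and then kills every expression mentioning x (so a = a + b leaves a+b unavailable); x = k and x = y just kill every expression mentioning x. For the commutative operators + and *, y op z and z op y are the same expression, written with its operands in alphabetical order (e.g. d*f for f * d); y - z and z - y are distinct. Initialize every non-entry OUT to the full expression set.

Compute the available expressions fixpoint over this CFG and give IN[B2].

Converged values:
  B0:  IN={}  OUT={}
  B1:  IN={}  OUT={a+a}
  B2:  IN={a+a}  OUT={a+a, f+f}
  B3:  IN={}  OUT={e*e}

Merge at B2: IN[B2] = OUT[B1] = {a+a}

Answer: {a+a}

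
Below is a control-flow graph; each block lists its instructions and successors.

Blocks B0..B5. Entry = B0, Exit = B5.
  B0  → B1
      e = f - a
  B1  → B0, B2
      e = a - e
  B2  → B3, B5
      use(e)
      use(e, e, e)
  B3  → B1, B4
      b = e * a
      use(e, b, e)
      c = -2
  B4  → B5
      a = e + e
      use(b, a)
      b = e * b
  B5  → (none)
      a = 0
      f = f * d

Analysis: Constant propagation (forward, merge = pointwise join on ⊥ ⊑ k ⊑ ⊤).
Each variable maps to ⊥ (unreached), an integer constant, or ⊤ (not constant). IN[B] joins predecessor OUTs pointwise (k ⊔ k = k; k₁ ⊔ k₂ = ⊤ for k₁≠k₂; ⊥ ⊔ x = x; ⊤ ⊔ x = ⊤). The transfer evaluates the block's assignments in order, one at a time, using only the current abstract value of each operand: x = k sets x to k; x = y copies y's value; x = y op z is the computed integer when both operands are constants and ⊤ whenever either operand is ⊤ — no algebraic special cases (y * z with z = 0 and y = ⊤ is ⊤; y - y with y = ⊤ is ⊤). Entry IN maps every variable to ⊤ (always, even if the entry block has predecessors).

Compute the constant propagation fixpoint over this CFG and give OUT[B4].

Answer: {a: ⊤, b: ⊤, c: -2, d: ⊤, e: ⊤, f: ⊤}

Working:
Per-block solution:
  B0:   IN=(all ⊤)   OUT=(all ⊤)
  B1:   IN=(all ⊤)   OUT=(all ⊤)
  B2:   IN=(all ⊤)   OUT=(all ⊤)
  B3:   IN=(all ⊤)   OUT={c:-2; rest ⊤}
  B4:   IN={c:-2; rest ⊤}   OUT={c:-2; rest ⊤}
  B5:   IN=(all ⊤)   OUT={a:0; rest ⊤}

Merge at B4: IN[B4] = OUT[B3] = {a: ⊤, b: ⊤, c: -2, d: ⊤, e: ⊤, f: ⊤}
Applying B4's transfer function to that IN value gives OUT[B4] (row B4 above).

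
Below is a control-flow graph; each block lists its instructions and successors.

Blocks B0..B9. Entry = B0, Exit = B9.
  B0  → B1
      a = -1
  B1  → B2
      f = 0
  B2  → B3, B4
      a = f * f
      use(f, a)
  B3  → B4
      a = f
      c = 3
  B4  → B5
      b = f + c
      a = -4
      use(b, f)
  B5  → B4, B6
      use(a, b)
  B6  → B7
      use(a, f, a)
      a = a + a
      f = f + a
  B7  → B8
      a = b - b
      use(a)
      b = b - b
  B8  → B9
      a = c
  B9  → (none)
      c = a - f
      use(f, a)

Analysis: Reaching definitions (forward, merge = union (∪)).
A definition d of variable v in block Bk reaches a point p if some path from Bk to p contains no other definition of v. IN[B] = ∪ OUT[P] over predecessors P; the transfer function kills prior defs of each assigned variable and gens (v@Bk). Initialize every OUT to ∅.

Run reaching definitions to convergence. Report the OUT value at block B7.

Per-block solution:
  B0:   IN={}   OUT={a@B0}
  B1:   IN={a@B0}   OUT={a@B0, f@B1}
  B2:   IN={a@B0, f@B1}   OUT={a@B2, f@B1}
  B3:   IN={a@B2, f@B1}   OUT={a@B3, c@B3, f@B1}
  B4:   IN={a@B2, a@B3, a@B4, b@B4, c@B3, f@B1}   OUT={a@B4, b@B4, c@B3, f@B1}
  B5:   IN={a@B4, b@B4, c@B3, f@B1}   OUT={a@B4, b@B4, c@B3, f@B1}
  B6:   IN={a@B4, b@B4, c@B3, f@B1}   OUT={a@B6, b@B4, c@B3, f@B6}
  B7:   IN={a@B6, b@B4, c@B3, f@B6}   OUT={a@B7, b@B7, c@B3, f@B6}
  B8:   IN={a@B7, b@B7, c@B3, f@B6}   OUT={a@B8, b@B7, c@B3, f@B6}
  B9:   IN={a@B8, b@B7, c@B3, f@B6}   OUT={a@B8, b@B7, c@B9, f@B6}

Merge at B7: IN[B7] = OUT[B6] = {a@B6, b@B4, c@B3, f@B6}
Applying B7's transfer function to that IN value gives OUT[B7] (row B7 above).

Answer: {a@B7, b@B7, c@B3, f@B6}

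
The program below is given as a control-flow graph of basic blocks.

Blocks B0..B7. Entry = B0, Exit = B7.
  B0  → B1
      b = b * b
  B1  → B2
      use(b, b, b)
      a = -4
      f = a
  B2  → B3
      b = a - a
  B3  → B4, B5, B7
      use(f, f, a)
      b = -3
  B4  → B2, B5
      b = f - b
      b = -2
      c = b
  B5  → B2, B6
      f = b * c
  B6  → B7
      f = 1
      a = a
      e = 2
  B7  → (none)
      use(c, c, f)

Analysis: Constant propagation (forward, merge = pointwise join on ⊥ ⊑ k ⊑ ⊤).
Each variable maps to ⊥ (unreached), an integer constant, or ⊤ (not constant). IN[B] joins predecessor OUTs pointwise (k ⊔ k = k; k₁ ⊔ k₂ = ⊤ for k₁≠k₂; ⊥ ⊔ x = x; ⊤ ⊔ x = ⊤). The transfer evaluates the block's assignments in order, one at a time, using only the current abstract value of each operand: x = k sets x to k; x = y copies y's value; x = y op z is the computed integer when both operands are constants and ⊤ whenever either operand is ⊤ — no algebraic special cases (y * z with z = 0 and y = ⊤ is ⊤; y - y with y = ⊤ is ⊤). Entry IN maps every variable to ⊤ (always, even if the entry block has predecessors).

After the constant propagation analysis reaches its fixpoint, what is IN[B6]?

Fixpoint table:
  B0: | IN=(all ⊤) | OUT=(all ⊤)
  B1: | IN=(all ⊤) | OUT={a:-4, f:-4; rest ⊤}
  B2: | IN={a:-4; rest ⊤} | OUT={a:-4, b:0; rest ⊤}
  B3: | IN={a:-4, b:0; rest ⊤} | OUT={a:-4, b:-3; rest ⊤}
  B4: | IN={a:-4, b:-3; rest ⊤} | OUT={a:-4, b:-2, c:-2; rest ⊤}
  B5: | IN={a:-4; rest ⊤} | OUT={a:-4; rest ⊤}
  B6: | IN={a:-4; rest ⊤} | OUT={a:-4, e:2, f:1; rest ⊤}
  B7: | IN={a:-4; rest ⊤} | OUT={a:-4; rest ⊤}

Merge at B6: IN[B6] = OUT[B5] = {a: -4, b: ⊤, c: ⊤, d: ⊤, e: ⊤, f: ⊤}

Answer: {a: -4, b: ⊤, c: ⊤, d: ⊤, e: ⊤, f: ⊤}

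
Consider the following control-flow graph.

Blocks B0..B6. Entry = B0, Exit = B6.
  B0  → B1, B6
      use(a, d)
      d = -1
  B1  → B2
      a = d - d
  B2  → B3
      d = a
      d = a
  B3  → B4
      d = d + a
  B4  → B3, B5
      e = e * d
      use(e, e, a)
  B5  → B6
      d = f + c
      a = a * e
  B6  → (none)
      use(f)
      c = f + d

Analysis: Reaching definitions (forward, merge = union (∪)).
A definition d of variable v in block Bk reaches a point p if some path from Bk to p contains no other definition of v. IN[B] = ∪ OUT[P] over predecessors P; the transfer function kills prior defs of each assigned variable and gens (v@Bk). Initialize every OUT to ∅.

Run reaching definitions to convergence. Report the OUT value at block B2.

Per-block solution:
  B0:  IN={}  OUT={d@B0}
  B1:  IN={d@B0}  OUT={a@B1, d@B0}
  B2:  IN={a@B1, d@B0}  OUT={a@B1, d@B2}
  B3:  IN={a@B1, d@B2, d@B3, e@B4}  OUT={a@B1, d@B3, e@B4}
  B4:  IN={a@B1, d@B3, e@B4}  OUT={a@B1, d@B3, e@B4}
  B5:  IN={a@B1, d@B3, e@B4}  OUT={a@B5, d@B5, e@B4}
  B6:  IN={a@B5, d@B0, d@B5, e@B4}  OUT={a@B5, c@B6, d@B0, d@B5, e@B4}

Merge at B2: IN[B2] = OUT[B1] = {a@B1, d@B0}
Applying B2's transfer function to that IN value gives OUT[B2] (row B2 above).

Answer: {a@B1, d@B2}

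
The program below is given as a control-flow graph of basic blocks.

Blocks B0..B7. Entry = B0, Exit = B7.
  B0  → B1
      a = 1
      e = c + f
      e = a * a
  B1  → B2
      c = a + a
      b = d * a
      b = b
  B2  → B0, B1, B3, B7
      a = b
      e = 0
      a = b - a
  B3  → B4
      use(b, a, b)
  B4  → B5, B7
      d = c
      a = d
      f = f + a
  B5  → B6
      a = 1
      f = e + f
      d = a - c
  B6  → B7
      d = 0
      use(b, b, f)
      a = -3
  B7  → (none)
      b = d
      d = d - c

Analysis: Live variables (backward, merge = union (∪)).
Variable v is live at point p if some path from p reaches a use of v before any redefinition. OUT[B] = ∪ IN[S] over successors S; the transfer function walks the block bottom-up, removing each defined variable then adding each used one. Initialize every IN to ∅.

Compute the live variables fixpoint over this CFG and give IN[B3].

Answer: {a, b, c, e, f}

Trace:
Fixpoint table:
  B0: | IN={c, d, f} | OUT={a, d, f}
  B1: | IN={a, d, f} | OUT={b, c, d, f}
  B2: | IN={b, c, d, f} | OUT={a, b, c, d, e, f}
  B3: | IN={a, b, c, e, f} | OUT={b, c, e, f}
  B4: | IN={b, c, e, f} | OUT={b, c, d, e, f}
  B5: | IN={b, c, e, f} | OUT={b, c, f}
  B6: | IN={b, c, f} | OUT={c, d}
  B7: | IN={c, d} | OUT={}

Merge at B3: OUT[B3] = IN[B4] = {b, c, e, f}
Applying B3's transfer function to that OUT value gives IN[B3] (row B3 above).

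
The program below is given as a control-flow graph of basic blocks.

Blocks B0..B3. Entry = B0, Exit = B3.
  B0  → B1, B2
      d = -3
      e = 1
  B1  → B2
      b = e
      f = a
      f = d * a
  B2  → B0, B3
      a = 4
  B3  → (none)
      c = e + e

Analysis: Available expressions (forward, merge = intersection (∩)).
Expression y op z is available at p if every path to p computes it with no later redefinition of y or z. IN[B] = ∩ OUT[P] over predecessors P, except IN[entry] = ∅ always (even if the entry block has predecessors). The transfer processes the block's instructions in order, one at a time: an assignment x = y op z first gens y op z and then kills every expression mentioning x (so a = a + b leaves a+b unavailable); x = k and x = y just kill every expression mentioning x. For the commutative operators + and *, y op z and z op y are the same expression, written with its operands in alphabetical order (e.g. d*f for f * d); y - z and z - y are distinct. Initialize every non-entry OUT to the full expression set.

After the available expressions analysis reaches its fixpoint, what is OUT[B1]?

Converged values:
  B0: | IN={} | OUT={}
  B1: | IN={} | OUT={a*d}
  B2: | IN={} | OUT={}
  B3: | IN={} | OUT={e+e}

Merge at B1: IN[B1] = OUT[B0] = {}
Applying B1's transfer function to that IN value gives OUT[B1] (row B1 above).

Answer: {a*d}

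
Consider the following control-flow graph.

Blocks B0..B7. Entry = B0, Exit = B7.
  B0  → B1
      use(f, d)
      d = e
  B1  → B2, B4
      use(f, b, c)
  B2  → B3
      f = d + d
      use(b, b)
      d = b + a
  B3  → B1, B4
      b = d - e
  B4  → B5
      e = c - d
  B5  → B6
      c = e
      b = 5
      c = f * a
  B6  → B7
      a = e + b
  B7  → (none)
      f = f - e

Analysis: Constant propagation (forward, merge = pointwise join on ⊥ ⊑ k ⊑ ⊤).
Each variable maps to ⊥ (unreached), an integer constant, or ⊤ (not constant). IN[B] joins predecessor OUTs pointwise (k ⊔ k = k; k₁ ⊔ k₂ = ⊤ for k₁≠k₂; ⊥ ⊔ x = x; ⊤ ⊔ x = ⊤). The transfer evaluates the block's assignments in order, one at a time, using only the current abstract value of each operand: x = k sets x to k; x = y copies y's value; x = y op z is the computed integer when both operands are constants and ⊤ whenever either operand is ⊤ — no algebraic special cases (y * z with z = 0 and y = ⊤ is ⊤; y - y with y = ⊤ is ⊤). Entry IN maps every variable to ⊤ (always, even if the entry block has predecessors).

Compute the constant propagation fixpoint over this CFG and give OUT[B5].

Answer: {a: ⊤, b: 5, c: ⊤, d: ⊤, e: ⊤, f: ⊤}

Working:
Converged values:
  B0: | IN=(all ⊤) | OUT=(all ⊤)
  B1: | IN=(all ⊤) | OUT=(all ⊤)
  B2: | IN=(all ⊤) | OUT=(all ⊤)
  B3: | IN=(all ⊤) | OUT=(all ⊤)
  B4: | IN=(all ⊤) | OUT=(all ⊤)
  B5: | IN=(all ⊤) | OUT={b:5; rest ⊤}
  B6: | IN={b:5; rest ⊤} | OUT={b:5; rest ⊤}
  B7: | IN={b:5; rest ⊤} | OUT={b:5; rest ⊤}

Merge at B5: IN[B5] = OUT[B4] = {a: ⊤, b: ⊤, c: ⊤, d: ⊤, e: ⊤, f: ⊤}
Applying B5's transfer function to that IN value gives OUT[B5] (row B5 above).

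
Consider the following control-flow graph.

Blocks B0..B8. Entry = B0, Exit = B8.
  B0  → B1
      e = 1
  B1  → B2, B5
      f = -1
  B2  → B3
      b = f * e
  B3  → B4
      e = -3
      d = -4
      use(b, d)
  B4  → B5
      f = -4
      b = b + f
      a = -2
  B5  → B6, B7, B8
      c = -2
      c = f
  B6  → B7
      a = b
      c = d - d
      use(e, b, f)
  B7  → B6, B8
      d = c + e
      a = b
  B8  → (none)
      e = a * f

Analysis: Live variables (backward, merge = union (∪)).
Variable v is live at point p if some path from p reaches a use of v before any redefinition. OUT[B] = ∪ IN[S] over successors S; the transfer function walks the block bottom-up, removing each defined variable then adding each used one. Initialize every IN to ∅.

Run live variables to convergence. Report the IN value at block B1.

Answer: {a, b, d, e}

Working:
Converged values:
  B0: | IN={a, b, d} | OUT={a, b, d, e}
  B1: | IN={a, b, d, e} | OUT={a, b, d, e, f}
  B2: | IN={e, f} | OUT={b}
  B3: | IN={b} | OUT={b, d, e}
  B4: | IN={b, d, e} | OUT={a, b, d, e, f}
  B5: | IN={a, b, d, e, f} | OUT={a, b, c, d, e, f}
  B6: | IN={b, d, e, f} | OUT={b, c, e, f}
  B7: | IN={b, c, e, f} | OUT={a, b, d, e, f}
  B8: | IN={a, f} | OUT={}

Merge at B1: OUT[B1] = IN[B2] ⊔ IN[B5] = {a, b, d, e, f}
Applying B1's transfer function to that OUT value gives IN[B1] (row B1 above).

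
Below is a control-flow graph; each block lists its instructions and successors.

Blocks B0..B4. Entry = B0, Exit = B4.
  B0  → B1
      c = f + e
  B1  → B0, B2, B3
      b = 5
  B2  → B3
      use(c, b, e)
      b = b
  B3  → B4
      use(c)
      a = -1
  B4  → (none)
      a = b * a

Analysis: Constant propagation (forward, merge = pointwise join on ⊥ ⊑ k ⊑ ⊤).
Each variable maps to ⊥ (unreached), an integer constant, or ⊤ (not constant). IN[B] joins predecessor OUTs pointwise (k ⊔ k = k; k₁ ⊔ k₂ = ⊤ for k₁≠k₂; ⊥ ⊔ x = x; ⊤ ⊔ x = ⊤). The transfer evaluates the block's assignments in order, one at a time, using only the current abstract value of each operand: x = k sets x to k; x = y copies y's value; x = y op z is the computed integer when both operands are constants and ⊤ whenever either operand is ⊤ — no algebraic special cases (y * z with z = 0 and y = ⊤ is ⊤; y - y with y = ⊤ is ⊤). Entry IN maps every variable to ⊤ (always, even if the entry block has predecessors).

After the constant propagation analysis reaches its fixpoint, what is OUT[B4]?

Answer: {a: -5, b: 5, c: ⊤, d: ⊤, e: ⊤, f: ⊤}

Derivation:
Fixpoint table:
  B0:  IN=(all ⊤)  OUT=(all ⊤)
  B1:  IN=(all ⊤)  OUT={b:5; rest ⊤}
  B2:  IN={b:5; rest ⊤}  OUT={b:5; rest ⊤}
  B3:  IN={b:5; rest ⊤}  OUT={a:-1, b:5; rest ⊤}
  B4:  IN={a:-1, b:5; rest ⊤}  OUT={a:-5, b:5; rest ⊤}

Merge at B4: IN[B4] = OUT[B3] = {a: -1, b: 5, c: ⊤, d: ⊤, e: ⊤, f: ⊤}
Applying B4's transfer function to that IN value gives OUT[B4] (row B4 above).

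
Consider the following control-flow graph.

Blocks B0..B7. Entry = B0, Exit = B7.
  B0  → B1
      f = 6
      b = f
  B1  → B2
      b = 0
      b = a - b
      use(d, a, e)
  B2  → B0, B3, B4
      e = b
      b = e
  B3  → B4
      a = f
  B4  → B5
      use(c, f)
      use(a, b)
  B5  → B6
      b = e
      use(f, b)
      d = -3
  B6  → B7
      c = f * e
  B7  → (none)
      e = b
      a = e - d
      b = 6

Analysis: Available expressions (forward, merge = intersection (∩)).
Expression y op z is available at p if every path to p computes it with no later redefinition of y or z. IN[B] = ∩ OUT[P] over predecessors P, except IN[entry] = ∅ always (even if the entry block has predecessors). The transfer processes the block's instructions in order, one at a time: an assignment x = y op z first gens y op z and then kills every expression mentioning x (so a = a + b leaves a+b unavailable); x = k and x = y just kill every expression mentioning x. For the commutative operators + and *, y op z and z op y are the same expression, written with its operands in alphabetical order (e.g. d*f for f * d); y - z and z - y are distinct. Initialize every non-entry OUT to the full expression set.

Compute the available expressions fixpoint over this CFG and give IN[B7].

Answer: {e*f}

Derivation:
Per-block solution:
  B0: | IN={} | OUT={}
  B1: | IN={} | OUT={}
  B2: | IN={} | OUT={}
  B3: | IN={} | OUT={}
  B4: | IN={} | OUT={}
  B5: | IN={} | OUT={}
  B6: | IN={} | OUT={e*f}
  B7: | IN={e*f} | OUT={e-d}

Merge at B7: IN[B7] = OUT[B6] = {e*f}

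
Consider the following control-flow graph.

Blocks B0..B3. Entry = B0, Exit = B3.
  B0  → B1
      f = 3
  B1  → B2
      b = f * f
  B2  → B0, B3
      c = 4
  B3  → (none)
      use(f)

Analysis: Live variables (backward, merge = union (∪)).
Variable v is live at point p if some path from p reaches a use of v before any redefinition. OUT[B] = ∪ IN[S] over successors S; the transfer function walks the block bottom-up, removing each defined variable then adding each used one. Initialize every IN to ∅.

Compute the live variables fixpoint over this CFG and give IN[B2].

Answer: {f}

Working:
Converged values:
  B0: | IN={} | OUT={f}
  B1: | IN={f} | OUT={f}
  B2: | IN={f} | OUT={f}
  B3: | IN={f} | OUT={}

Merge at B2: OUT[B2] = IN[B0] ⊔ IN[B3] = {f}
Applying B2's transfer function to that OUT value gives IN[B2] (row B2 above).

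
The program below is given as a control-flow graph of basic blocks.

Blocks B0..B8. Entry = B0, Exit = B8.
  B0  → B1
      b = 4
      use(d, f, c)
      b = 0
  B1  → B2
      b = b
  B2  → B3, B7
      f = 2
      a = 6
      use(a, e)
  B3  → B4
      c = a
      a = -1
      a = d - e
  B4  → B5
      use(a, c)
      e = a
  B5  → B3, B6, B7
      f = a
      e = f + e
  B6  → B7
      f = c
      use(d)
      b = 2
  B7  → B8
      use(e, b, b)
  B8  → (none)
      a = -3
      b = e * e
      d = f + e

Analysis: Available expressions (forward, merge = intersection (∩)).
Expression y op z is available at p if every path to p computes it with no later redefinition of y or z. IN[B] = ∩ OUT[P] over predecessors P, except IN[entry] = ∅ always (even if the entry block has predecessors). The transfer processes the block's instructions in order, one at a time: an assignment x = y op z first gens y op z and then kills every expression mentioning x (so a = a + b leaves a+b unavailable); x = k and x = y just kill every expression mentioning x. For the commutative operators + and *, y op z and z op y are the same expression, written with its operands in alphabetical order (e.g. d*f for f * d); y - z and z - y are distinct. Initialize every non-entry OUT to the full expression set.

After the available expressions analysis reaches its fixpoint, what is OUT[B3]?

Answer: {d-e}

Derivation:
Fixpoint table:
  B0: | IN={} | OUT={}
  B1: | IN={} | OUT={}
  B2: | IN={} | OUT={}
  B3: | IN={} | OUT={d-e}
  B4: | IN={d-e} | OUT={}
  B5: | IN={} | OUT={}
  B6: | IN={} | OUT={}
  B7: | IN={} | OUT={}
  B8: | IN={} | OUT={e*e, e+f}

Merge at B3: IN[B3] = OUT[B2] ∩ OUT[B5] = {}
Applying B3's transfer function to that IN value gives OUT[B3] (row B3 above).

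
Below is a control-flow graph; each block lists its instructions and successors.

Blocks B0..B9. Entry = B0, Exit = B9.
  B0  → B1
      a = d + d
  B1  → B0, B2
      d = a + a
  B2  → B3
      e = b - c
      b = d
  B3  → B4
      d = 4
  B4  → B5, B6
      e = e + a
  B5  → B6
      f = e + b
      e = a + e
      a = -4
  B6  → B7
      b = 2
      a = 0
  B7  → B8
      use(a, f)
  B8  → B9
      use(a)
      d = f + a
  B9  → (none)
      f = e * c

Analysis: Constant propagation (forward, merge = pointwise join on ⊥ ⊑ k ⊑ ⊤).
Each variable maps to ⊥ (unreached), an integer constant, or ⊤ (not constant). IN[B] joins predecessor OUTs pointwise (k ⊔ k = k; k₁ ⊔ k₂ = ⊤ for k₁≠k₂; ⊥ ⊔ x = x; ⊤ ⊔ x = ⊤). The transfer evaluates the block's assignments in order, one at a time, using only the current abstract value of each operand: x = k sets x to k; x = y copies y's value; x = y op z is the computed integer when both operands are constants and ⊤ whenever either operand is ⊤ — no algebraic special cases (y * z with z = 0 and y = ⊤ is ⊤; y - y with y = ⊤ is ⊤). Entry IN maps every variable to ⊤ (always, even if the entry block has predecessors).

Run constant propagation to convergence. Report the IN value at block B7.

Answer: {a: 0, b: 2, c: ⊤, d: 4, e: ⊤, f: ⊤}

Derivation:
Per-block solution:
  B0:   IN=(all ⊤)   OUT=(all ⊤)
  B1:   IN=(all ⊤)   OUT=(all ⊤)
  B2:   IN=(all ⊤)   OUT=(all ⊤)
  B3:   IN=(all ⊤)   OUT={d:4; rest ⊤}
  B4:   IN={d:4; rest ⊤}   OUT={d:4; rest ⊤}
  B5:   IN={d:4; rest ⊤}   OUT={a:-4, d:4; rest ⊤}
  B6:   IN={d:4; rest ⊤}   OUT={a:0, b:2, d:4; rest ⊤}
  B7:   IN={a:0, b:2, d:4; rest ⊤}   OUT={a:0, b:2, d:4; rest ⊤}
  B8:   IN={a:0, b:2, d:4; rest ⊤}   OUT={a:0, b:2; rest ⊤}
  B9:   IN={a:0, b:2; rest ⊤}   OUT={a:0, b:2; rest ⊤}

Merge at B7: IN[B7] = OUT[B6] = {a: 0, b: 2, c: ⊤, d: 4, e: ⊤, f: ⊤}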